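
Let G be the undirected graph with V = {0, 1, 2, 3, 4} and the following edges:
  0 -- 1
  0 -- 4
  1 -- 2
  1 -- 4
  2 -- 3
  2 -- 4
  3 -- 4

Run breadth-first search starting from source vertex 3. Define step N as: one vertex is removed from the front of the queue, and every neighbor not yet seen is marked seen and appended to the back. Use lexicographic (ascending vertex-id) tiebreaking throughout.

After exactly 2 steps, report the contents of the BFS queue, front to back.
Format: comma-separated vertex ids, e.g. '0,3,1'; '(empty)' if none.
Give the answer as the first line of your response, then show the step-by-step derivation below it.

4,1

step 1: dequeue 3; queue=[2,4]; order=3
step 2: dequeue 2; queue=[4,1]; order=3,2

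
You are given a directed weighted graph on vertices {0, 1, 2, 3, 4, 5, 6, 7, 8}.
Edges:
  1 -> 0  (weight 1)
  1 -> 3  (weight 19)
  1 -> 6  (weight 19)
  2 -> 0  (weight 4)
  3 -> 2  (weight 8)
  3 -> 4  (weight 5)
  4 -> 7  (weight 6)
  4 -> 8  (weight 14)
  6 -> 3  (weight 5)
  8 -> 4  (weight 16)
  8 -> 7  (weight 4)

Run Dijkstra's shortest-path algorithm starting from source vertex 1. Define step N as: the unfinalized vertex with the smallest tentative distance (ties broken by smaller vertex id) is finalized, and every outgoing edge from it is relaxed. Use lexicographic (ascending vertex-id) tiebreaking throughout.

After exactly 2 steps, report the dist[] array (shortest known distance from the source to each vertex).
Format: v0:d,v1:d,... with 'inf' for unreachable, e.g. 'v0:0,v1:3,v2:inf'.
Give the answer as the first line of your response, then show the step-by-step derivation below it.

v0:1,v1:0,v2:inf,v3:19,v4:inf,v5:inf,v6:19,v7:inf,v8:inf

step 1: dist = v0:1,v1:0,v2:inf,v3:19,v4:inf,v5:inf,v6:19,v7:inf,v8:inf
step 2: dist = v0:1,v1:0,v2:inf,v3:19,v4:inf,v5:inf,v6:19,v7:inf,v8:inf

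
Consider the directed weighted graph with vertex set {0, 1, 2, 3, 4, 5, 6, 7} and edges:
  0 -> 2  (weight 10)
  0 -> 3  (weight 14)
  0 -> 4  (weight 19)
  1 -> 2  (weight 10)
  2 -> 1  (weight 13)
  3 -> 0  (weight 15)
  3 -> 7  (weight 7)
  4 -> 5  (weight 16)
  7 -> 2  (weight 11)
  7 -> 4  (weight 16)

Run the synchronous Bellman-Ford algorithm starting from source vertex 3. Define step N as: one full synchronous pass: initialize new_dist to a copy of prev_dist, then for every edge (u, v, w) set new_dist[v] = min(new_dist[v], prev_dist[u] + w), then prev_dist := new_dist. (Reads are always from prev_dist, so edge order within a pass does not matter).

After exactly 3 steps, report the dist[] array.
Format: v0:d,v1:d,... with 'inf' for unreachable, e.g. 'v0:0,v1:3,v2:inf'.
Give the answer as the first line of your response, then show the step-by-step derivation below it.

v0:15,v1:31,v2:18,v3:0,v4:23,v5:39,v6:inf,v7:7

step 1: dist = v0:15,v1:inf,v2:inf,v3:0,v4:inf,v5:inf,v6:inf,v7:7
step 2: dist = v0:15,v1:inf,v2:18,v3:0,v4:23,v5:inf,v6:inf,v7:7
step 3: dist = v0:15,v1:31,v2:18,v3:0,v4:23,v5:39,v6:inf,v7:7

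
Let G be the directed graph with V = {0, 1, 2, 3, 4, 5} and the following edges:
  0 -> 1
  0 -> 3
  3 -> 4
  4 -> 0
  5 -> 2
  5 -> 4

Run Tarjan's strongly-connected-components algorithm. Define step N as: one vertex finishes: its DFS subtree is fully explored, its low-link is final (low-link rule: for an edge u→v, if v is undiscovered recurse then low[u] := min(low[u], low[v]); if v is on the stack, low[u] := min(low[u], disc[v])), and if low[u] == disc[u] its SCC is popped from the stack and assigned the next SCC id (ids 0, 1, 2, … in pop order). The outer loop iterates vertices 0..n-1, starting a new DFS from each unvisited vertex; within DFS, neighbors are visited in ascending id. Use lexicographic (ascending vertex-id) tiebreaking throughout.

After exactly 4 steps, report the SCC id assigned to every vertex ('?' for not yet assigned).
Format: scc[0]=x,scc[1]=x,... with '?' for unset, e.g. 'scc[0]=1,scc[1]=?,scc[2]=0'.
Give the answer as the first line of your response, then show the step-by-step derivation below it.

scc[0]=1,scc[1]=0,scc[2]=?,scc[3]=1,scc[4]=1,scc[5]=?

step 1: low=(low[0]=0,low[1]=1,low[2]=?,low[3]=?,low[4]=?,low[5]=?); scc=(scc[0]=?,scc[1]=0,scc[2]=?,scc[3]=?,scc[4]=?,scc[5]=?)
step 2: low=(low[0]=0,low[1]=1,low[2]=?,low[3]=2,low[4]=0,low[5]=?); scc=(scc[0]=?,scc[1]=0,scc[2]=?,scc[3]=?,scc[4]=?,scc[5]=?)
step 3: low=(low[0]=0,low[1]=1,low[2]=?,low[3]=0,low[4]=0,low[5]=?); scc=(scc[0]=?,scc[1]=0,scc[2]=?,scc[3]=?,scc[4]=?,scc[5]=?)
step 4: low=(low[0]=0,low[1]=1,low[2]=?,low[3]=0,low[4]=0,low[5]=?); scc=(scc[0]=1,scc[1]=0,scc[2]=?,scc[3]=1,scc[4]=1,scc[5]=?)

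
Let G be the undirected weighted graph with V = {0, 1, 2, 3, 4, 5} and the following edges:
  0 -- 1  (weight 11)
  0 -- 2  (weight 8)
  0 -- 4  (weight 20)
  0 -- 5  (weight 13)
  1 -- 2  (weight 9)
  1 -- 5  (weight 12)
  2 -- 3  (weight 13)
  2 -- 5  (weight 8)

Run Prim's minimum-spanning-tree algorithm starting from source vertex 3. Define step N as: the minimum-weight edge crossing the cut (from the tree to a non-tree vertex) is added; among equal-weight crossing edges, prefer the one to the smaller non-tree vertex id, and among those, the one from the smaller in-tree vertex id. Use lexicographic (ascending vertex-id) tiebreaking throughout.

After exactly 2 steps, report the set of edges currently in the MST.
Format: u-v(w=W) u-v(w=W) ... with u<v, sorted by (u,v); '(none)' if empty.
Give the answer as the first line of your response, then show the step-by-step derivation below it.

0-2(w=8) 2-3(w=13)

step 1: add edge 2-3 (w=13); MST = {2-3(w=13)}
step 2: add edge 0-2 (w=8); MST = {0-2(w=8) 2-3(w=13)}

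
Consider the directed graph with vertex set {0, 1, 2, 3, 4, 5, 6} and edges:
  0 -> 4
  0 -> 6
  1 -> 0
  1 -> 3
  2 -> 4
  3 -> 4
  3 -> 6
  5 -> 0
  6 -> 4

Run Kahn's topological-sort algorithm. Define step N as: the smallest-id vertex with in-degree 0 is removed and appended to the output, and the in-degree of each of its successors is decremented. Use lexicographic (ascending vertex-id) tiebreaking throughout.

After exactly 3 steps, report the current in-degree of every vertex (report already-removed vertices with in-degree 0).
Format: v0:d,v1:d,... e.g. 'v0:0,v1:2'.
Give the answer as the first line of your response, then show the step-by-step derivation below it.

v0:1,v1:0,v2:0,v3:0,v4:2,v5:0,v6:1

step 1: output 1; order=[1]; indeg=(1,0,0,0,4,0,2)
step 2: output 2; order=[1,2]; indeg=(1,0,0,0,3,0,2)
step 3: output 3; order=[1,2,3]; indeg=(1,0,0,0,2,0,1)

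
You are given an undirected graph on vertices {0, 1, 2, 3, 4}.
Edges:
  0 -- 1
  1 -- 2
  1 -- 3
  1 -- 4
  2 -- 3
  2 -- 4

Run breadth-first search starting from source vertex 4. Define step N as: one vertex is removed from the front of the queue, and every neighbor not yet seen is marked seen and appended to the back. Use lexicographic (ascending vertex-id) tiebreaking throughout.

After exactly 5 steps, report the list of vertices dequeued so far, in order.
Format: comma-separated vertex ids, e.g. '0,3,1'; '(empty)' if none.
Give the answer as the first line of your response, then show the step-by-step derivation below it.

4,1,2,0,3

step 1: dequeue 4; queue=[1,2]; order=4
step 2: dequeue 1; queue=[2,0,3]; order=4,1
step 3: dequeue 2; queue=[0,3]; order=4,1,2
step 4: dequeue 0; queue=[3]; order=4,1,2,0
step 5: dequeue 3; queue=[(empty)]; order=4,1,2,0,3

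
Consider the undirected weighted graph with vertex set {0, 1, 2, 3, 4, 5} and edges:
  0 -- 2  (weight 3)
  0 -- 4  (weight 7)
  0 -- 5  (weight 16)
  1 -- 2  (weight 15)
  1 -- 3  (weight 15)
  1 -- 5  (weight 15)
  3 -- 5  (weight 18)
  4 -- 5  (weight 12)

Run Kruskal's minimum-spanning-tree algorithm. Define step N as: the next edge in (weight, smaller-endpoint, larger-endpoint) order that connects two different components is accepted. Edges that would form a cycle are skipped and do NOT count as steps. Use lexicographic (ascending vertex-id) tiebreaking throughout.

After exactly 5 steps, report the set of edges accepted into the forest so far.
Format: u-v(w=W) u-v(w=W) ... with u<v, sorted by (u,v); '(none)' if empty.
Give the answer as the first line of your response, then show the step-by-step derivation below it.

0-2(w=3) 0-4(w=7) 1-2(w=15) 1-3(w=15) 4-5(w=12)

step 1: add edge 0-2 (w=3); MST = {0-2(w=3)}
step 2: add edge 0-4 (w=7); MST = {0-2(w=3) 0-4(w=7)}
step 3: add edge 4-5 (w=12); MST = {0-2(w=3) 0-4(w=7) 4-5(w=12)}
step 4: add edge 1-2 (w=15); MST = {0-2(w=3) 0-4(w=7) 1-2(w=15) 4-5(w=12)}
step 5: add edge 1-3 (w=15); MST = {0-2(w=3) 0-4(w=7) 1-2(w=15) 1-3(w=15) 4-5(w=12)}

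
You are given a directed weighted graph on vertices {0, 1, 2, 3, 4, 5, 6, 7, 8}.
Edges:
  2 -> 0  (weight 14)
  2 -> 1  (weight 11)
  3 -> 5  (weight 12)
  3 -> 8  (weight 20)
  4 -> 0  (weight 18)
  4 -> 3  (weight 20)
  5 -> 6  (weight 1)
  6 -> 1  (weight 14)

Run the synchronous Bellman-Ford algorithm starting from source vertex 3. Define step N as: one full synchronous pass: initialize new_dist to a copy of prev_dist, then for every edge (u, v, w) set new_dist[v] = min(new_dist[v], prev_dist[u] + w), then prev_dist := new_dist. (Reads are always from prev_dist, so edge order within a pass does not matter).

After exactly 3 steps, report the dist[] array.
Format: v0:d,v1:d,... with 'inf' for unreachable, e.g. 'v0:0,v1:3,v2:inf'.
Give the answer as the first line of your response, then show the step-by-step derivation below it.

v0:inf,v1:27,v2:inf,v3:0,v4:inf,v5:12,v6:13,v7:inf,v8:20

step 1: dist = v0:inf,v1:inf,v2:inf,v3:0,v4:inf,v5:12,v6:inf,v7:inf,v8:20
step 2: dist = v0:inf,v1:inf,v2:inf,v3:0,v4:inf,v5:12,v6:13,v7:inf,v8:20
step 3: dist = v0:inf,v1:27,v2:inf,v3:0,v4:inf,v5:12,v6:13,v7:inf,v8:20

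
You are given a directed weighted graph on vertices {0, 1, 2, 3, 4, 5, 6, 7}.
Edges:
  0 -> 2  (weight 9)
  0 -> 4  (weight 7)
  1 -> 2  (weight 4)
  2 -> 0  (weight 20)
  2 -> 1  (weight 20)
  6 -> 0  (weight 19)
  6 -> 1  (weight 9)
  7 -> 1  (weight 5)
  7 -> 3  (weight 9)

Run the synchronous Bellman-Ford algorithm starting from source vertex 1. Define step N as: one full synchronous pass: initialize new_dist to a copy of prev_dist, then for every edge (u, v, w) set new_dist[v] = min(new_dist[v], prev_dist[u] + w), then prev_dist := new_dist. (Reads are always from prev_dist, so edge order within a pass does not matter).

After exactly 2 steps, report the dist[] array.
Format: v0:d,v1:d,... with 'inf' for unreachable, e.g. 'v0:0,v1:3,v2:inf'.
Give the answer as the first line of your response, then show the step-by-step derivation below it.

v0:24,v1:0,v2:4,v3:inf,v4:inf,v5:inf,v6:inf,v7:inf

step 1: dist = v0:inf,v1:0,v2:4,v3:inf,v4:inf,v5:inf,v6:inf,v7:inf
step 2: dist = v0:24,v1:0,v2:4,v3:inf,v4:inf,v5:inf,v6:inf,v7:inf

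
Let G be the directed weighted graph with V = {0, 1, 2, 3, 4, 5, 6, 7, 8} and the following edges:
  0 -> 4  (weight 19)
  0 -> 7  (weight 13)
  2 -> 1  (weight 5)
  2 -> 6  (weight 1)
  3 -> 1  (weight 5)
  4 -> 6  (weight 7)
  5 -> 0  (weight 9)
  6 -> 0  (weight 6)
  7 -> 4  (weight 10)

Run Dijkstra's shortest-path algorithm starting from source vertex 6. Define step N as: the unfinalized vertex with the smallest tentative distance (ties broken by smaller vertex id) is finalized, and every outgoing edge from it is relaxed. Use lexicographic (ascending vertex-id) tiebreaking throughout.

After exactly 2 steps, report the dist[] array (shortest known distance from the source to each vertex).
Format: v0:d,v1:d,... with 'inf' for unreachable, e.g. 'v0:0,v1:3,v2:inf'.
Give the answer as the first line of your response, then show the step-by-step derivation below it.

v0:6,v1:inf,v2:inf,v3:inf,v4:25,v5:inf,v6:0,v7:19,v8:inf

step 1: dist = v0:6,v1:inf,v2:inf,v3:inf,v4:inf,v5:inf,v6:0,v7:inf,v8:inf
step 2: dist = v0:6,v1:inf,v2:inf,v3:inf,v4:25,v5:inf,v6:0,v7:19,v8:inf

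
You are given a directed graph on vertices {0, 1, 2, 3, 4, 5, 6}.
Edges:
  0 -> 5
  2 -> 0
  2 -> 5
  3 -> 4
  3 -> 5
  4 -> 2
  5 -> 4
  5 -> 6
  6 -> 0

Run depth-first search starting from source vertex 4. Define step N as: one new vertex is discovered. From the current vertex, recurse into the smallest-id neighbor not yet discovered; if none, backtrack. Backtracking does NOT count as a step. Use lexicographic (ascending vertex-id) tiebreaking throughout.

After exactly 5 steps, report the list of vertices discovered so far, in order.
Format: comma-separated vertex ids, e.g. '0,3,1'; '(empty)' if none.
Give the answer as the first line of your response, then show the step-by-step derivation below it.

4,2,0,5,6

step 1: discover 4; path=4; order=4
step 2: discover 2; path=4>2; order=4,2
step 3: discover 0; path=4>2>0; order=4,2,0
step 4: discover 5; path=4>2>0>5; order=4,2,0,5
step 5: discover 6; path=4>2>0>5>6; order=4,2,0,5,6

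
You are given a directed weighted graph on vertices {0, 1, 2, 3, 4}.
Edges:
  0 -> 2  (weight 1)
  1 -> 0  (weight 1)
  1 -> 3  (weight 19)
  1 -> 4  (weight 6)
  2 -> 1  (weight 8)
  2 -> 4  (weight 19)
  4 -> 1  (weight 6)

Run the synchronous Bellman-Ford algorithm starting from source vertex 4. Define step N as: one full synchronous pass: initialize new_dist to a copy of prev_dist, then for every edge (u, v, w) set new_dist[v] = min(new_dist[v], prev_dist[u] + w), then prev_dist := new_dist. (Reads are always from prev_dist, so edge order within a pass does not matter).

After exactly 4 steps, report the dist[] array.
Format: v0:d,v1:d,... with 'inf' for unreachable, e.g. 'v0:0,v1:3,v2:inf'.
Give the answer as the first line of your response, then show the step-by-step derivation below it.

v0:7,v1:6,v2:8,v3:25,v4:0

step 1: dist = v0:inf,v1:6,v2:inf,v3:inf,v4:0
step 2: dist = v0:7,v1:6,v2:inf,v3:25,v4:0
step 3: dist = v0:7,v1:6,v2:8,v3:25,v4:0
step 4: dist = v0:7,v1:6,v2:8,v3:25,v4:0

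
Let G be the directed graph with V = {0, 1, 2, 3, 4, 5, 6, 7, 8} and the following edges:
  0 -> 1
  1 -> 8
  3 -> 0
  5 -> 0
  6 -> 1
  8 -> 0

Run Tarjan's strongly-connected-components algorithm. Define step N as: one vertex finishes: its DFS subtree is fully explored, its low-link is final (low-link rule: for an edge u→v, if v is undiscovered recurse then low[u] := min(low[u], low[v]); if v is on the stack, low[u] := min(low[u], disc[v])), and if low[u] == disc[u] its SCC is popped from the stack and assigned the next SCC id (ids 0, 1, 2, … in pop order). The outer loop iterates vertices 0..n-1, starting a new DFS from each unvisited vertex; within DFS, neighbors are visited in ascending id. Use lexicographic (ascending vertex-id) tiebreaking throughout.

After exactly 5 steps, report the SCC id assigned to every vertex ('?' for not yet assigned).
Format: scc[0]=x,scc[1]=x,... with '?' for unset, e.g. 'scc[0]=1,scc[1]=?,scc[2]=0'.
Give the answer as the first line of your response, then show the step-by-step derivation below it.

scc[0]=0,scc[1]=0,scc[2]=1,scc[3]=2,scc[4]=?,scc[5]=?,scc[6]=?,scc[7]=?,scc[8]=0

step 1: low=(low[0]=0,low[1]=1,low[2]=?,low[3]=?,low[4]=?,low[5]=?,low[6]=?,low[7]=?,low[8]=0); scc=(scc[0]=?,scc[1]=?,scc[2]=?,scc[3]=?,scc[4]=?,scc[5]=?,scc[6]=?,scc[7]=?,scc[8]=?)
step 2: low=(low[0]=0,low[1]=0,low[2]=?,low[3]=?,low[4]=?,low[5]=?,low[6]=?,low[7]=?,low[8]=0); scc=(scc[0]=?,scc[1]=?,scc[2]=?,scc[3]=?,scc[4]=?,scc[5]=?,scc[6]=?,scc[7]=?,scc[8]=?)
step 3: low=(low[0]=0,low[1]=0,low[2]=?,low[3]=?,low[4]=?,low[5]=?,low[6]=?,low[7]=?,low[8]=0); scc=(scc[0]=0,scc[1]=0,scc[2]=?,scc[3]=?,scc[4]=?,scc[5]=?,scc[6]=?,scc[7]=?,scc[8]=0)
step 4: low=(low[0]=0,low[1]=0,low[2]=3,low[3]=?,low[4]=?,low[5]=?,low[6]=?,low[7]=?,low[8]=0); scc=(scc[0]=0,scc[1]=0,scc[2]=1,scc[3]=?,scc[4]=?,scc[5]=?,scc[6]=?,scc[7]=?,scc[8]=0)
step 5: low=(low[0]=0,low[1]=0,low[2]=3,low[3]=4,low[4]=?,low[5]=?,low[6]=?,low[7]=?,low[8]=0); scc=(scc[0]=0,scc[1]=0,scc[2]=1,scc[3]=2,scc[4]=?,scc[5]=?,scc[6]=?,scc[7]=?,scc[8]=0)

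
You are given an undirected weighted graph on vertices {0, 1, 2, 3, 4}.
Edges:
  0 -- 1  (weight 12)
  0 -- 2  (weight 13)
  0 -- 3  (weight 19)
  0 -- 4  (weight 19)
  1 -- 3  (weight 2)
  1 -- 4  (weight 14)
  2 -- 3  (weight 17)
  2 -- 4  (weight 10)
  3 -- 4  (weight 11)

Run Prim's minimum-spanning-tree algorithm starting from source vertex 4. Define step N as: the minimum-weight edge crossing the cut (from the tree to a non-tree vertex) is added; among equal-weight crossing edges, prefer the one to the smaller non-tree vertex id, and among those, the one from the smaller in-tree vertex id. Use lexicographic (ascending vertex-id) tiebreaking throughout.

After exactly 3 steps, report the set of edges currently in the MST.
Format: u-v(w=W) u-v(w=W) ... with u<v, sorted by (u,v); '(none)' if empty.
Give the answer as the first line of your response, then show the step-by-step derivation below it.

1-3(w=2) 2-4(w=10) 3-4(w=11)

step 1: add edge 2-4 (w=10); MST = {2-4(w=10)}
step 2: add edge 3-4 (w=11); MST = {2-4(w=10) 3-4(w=11)}
step 3: add edge 1-3 (w=2); MST = {1-3(w=2) 2-4(w=10) 3-4(w=11)}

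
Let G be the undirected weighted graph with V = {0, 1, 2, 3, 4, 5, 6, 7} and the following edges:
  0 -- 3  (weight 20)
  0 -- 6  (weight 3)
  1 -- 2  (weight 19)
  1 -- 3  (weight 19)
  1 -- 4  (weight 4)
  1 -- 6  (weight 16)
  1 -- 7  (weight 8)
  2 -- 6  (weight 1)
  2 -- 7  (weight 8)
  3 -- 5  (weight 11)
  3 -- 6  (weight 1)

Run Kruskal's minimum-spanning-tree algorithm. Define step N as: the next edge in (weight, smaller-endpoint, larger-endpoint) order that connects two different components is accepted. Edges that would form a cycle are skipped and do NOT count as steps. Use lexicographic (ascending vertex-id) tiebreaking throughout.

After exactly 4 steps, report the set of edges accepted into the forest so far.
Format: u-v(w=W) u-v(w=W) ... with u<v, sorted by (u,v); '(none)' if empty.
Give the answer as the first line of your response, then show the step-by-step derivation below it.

0-6(w=3) 1-4(w=4) 2-6(w=1) 3-6(w=1)

step 1: add edge 2-6 (w=1); MST = {2-6(w=1)}
step 2: add edge 3-6 (w=1); MST = {2-6(w=1) 3-6(w=1)}
step 3: add edge 0-6 (w=3); MST = {0-6(w=3) 2-6(w=1) 3-6(w=1)}
step 4: add edge 1-4 (w=4); MST = {0-6(w=3) 1-4(w=4) 2-6(w=1) 3-6(w=1)}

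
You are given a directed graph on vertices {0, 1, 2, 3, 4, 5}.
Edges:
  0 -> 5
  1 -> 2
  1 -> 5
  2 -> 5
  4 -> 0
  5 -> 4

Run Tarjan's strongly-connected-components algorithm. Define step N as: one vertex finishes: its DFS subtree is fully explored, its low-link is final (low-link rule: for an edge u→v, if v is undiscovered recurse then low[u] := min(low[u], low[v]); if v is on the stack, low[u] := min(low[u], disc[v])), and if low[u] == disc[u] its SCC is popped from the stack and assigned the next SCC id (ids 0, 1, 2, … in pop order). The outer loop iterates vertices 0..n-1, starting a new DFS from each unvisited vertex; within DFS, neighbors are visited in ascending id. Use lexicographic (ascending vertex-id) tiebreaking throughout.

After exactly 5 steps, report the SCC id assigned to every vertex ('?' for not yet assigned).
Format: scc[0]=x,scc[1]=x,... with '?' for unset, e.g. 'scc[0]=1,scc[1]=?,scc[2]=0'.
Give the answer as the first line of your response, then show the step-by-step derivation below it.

scc[0]=0,scc[1]=2,scc[2]=1,scc[3]=?,scc[4]=0,scc[5]=0

step 1: low=(low[0]=0,low[1]=?,low[2]=?,low[3]=?,low[4]=0,low[5]=1); scc=(scc[0]=?,scc[1]=?,scc[2]=?,scc[3]=?,scc[4]=?,scc[5]=?)
step 2: low=(low[0]=0,low[1]=?,low[2]=?,low[3]=?,low[4]=0,low[5]=0); scc=(scc[0]=?,scc[1]=?,scc[2]=?,scc[3]=?,scc[4]=?,scc[5]=?)
step 3: low=(low[0]=0,low[1]=?,low[2]=?,low[3]=?,low[4]=0,low[5]=0); scc=(scc[0]=0,scc[1]=?,scc[2]=?,scc[3]=?,scc[4]=0,scc[5]=0)
step 4: low=(low[0]=0,low[1]=3,low[2]=4,low[3]=?,low[4]=0,low[5]=0); scc=(scc[0]=0,scc[1]=?,scc[2]=1,scc[3]=?,scc[4]=0,scc[5]=0)
step 5: low=(low[0]=0,low[1]=3,low[2]=4,low[3]=?,low[4]=0,low[5]=0); scc=(scc[0]=0,scc[1]=2,scc[2]=1,scc[3]=?,scc[4]=0,scc[5]=0)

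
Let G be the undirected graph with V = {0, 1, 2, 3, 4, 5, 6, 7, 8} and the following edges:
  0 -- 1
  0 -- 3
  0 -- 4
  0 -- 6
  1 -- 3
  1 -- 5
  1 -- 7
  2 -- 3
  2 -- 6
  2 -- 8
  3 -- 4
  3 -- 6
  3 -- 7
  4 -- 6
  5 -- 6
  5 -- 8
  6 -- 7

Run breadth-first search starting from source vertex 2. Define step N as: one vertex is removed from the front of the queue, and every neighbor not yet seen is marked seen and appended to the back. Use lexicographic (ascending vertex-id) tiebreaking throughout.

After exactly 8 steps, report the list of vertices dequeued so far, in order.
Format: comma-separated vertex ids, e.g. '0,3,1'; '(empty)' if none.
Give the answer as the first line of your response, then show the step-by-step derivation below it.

2,3,6,8,0,1,4,7

step 1: dequeue 2; queue=[3,6,8]; order=2
step 2: dequeue 3; queue=[6,8,0,1,4,7]; order=2,3
step 3: dequeue 6; queue=[8,0,1,4,7,5]; order=2,3,6
step 4: dequeue 8; queue=[0,1,4,7,5]; order=2,3,6,8
step 5: dequeue 0; queue=[1,4,7,5]; order=2,3,6,8,0
step 6: dequeue 1; queue=[4,7,5]; order=2,3,6,8,0,1
step 7: dequeue 4; queue=[7,5]; order=2,3,6,8,0,1,4
step 8: dequeue 7; queue=[5]; order=2,3,6,8,0,1,4,7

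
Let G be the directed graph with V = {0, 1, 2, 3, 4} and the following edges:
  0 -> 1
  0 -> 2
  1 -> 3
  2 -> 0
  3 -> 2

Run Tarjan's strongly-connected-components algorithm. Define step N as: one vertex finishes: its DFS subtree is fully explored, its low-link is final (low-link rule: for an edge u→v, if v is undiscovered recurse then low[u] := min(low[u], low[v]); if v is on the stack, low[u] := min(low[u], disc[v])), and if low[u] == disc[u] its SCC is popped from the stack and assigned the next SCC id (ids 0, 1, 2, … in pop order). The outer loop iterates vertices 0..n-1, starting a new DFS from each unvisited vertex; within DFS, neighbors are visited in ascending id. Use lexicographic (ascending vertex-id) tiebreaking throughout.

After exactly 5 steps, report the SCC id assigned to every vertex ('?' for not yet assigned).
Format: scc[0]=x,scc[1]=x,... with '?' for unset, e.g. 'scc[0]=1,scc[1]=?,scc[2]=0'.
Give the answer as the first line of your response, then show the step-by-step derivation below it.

scc[0]=0,scc[1]=0,scc[2]=0,scc[3]=0,scc[4]=1

step 1: low=(low[0]=0,low[1]=1,low[2]=0,low[3]=2,low[4]=?); scc=(scc[0]=?,scc[1]=?,scc[2]=?,scc[3]=?,scc[4]=?)
step 2: low=(low[0]=0,low[1]=1,low[2]=0,low[3]=0,low[4]=?); scc=(scc[0]=?,scc[1]=?,scc[2]=?,scc[3]=?,scc[4]=?)
step 3: low=(low[0]=0,low[1]=0,low[2]=0,low[3]=0,low[4]=?); scc=(scc[0]=?,scc[1]=?,scc[2]=?,scc[3]=?,scc[4]=?)
step 4: low=(low[0]=0,low[1]=0,low[2]=0,low[3]=0,low[4]=?); scc=(scc[0]=0,scc[1]=0,scc[2]=0,scc[3]=0,scc[4]=?)
step 5: low=(low[0]=0,low[1]=0,low[2]=0,low[3]=0,low[4]=4); scc=(scc[0]=0,scc[1]=0,scc[2]=0,scc[3]=0,scc[4]=1)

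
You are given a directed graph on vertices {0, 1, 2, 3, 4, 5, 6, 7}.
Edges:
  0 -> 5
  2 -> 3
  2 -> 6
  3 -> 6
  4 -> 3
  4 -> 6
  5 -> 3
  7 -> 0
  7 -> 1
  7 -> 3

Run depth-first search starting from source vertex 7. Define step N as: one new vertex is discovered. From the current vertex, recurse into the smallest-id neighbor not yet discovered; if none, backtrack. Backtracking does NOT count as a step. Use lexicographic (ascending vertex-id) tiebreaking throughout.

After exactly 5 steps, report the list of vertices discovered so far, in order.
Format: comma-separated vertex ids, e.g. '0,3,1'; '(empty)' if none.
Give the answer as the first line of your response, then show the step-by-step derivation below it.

7,0,5,3,6

step 1: discover 7; path=7; order=7
step 2: discover 0; path=7>0; order=7,0
step 3: discover 5; path=7>0>5; order=7,0,5
step 4: discover 3; path=7>0>5>3; order=7,0,5,3
step 5: discover 6; path=7>0>5>3>6; order=7,0,5,3,6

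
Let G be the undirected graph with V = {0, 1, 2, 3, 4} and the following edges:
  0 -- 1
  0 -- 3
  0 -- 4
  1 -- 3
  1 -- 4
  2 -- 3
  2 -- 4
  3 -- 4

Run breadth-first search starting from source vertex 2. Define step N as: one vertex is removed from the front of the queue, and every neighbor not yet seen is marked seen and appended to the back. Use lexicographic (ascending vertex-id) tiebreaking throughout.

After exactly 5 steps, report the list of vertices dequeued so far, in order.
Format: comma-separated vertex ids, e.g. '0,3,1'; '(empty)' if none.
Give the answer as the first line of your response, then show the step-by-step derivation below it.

2,3,4,0,1

step 1: dequeue 2; queue=[3,4]; order=2
step 2: dequeue 3; queue=[4,0,1]; order=2,3
step 3: dequeue 4; queue=[0,1]; order=2,3,4
step 4: dequeue 0; queue=[1]; order=2,3,4,0
step 5: dequeue 1; queue=[(empty)]; order=2,3,4,0,1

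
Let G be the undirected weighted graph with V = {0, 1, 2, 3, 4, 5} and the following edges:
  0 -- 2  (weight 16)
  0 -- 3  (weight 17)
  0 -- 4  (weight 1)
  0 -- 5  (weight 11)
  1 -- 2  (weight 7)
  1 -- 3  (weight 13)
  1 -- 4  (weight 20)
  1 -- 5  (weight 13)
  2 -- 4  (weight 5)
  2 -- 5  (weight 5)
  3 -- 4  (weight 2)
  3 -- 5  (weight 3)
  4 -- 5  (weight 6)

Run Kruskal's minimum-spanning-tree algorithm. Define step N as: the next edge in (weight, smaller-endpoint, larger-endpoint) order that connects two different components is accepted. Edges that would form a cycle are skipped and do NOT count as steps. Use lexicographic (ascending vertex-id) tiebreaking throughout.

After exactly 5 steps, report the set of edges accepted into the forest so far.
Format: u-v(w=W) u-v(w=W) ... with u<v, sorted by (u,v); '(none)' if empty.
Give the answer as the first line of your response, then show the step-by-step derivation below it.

0-4(w=1) 1-2(w=7) 2-4(w=5) 3-4(w=2) 3-5(w=3)

step 1: add edge 0-4 (w=1); MST = {0-4(w=1)}
step 2: add edge 3-4 (w=2); MST = {0-4(w=1) 3-4(w=2)}
step 3: add edge 3-5 (w=3); MST = {0-4(w=1) 3-4(w=2) 3-5(w=3)}
step 4: add edge 2-4 (w=5); MST = {0-4(w=1) 2-4(w=5) 3-4(w=2) 3-5(w=3)}
step 5: add edge 1-2 (w=7); MST = {0-4(w=1) 1-2(w=7) 2-4(w=5) 3-4(w=2) 3-5(w=3)}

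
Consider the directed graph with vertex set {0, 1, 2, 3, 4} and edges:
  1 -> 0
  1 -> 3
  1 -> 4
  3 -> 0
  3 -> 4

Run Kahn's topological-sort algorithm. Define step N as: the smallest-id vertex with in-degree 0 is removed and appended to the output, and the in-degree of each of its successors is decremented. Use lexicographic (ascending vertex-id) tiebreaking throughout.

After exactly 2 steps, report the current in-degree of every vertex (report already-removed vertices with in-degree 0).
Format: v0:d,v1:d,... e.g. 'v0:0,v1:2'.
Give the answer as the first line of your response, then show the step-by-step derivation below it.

v0:1,v1:0,v2:0,v3:0,v4:1

step 1: output 1; order=[1]; indeg=(1,0,0,0,1)
step 2: output 2; order=[1,2]; indeg=(1,0,0,0,1)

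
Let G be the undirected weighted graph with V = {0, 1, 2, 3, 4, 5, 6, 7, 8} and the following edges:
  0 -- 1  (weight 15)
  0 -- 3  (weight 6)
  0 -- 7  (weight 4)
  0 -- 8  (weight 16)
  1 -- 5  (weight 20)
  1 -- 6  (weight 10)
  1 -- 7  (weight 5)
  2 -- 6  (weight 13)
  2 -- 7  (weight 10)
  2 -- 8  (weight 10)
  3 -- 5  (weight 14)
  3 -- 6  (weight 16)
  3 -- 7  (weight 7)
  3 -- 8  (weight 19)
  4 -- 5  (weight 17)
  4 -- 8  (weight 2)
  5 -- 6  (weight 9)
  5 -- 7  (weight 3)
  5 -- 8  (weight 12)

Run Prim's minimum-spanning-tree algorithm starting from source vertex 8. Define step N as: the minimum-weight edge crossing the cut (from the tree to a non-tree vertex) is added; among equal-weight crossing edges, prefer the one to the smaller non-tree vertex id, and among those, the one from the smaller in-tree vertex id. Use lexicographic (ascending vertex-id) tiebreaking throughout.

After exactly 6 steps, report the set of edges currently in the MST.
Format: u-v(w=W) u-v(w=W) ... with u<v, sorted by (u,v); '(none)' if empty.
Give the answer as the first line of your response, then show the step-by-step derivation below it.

0-7(w=4) 1-7(w=5) 2-7(w=10) 2-8(w=10) 4-8(w=2) 5-7(w=3)

step 1: add edge 4-8 (w=2); MST = {4-8(w=2)}
step 2: add edge 2-8 (w=10); MST = {2-8(w=10) 4-8(w=2)}
step 3: add edge 2-7 (w=10); MST = {2-7(w=10) 2-8(w=10) 4-8(w=2)}
step 4: add edge 5-7 (w=3); MST = {2-7(w=10) 2-8(w=10) 4-8(w=2) 5-7(w=3)}
step 5: add edge 0-7 (w=4); MST = {0-7(w=4) 2-7(w=10) 2-8(w=10) 4-8(w=2) 5-7(w=3)}
step 6: add edge 1-7 (w=5); MST = {0-7(w=4) 1-7(w=5) 2-7(w=10) 2-8(w=10) 4-8(w=2) 5-7(w=3)}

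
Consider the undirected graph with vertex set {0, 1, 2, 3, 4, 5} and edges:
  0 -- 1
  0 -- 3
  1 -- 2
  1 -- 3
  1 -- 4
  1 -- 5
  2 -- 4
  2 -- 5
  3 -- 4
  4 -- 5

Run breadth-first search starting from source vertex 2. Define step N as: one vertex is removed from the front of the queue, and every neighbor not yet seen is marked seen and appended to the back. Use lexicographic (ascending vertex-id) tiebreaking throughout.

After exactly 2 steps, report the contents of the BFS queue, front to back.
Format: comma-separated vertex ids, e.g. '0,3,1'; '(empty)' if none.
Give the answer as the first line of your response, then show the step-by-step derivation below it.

4,5,0,3

step 1: dequeue 2; queue=[1,4,5]; order=2
step 2: dequeue 1; queue=[4,5,0,3]; order=2,1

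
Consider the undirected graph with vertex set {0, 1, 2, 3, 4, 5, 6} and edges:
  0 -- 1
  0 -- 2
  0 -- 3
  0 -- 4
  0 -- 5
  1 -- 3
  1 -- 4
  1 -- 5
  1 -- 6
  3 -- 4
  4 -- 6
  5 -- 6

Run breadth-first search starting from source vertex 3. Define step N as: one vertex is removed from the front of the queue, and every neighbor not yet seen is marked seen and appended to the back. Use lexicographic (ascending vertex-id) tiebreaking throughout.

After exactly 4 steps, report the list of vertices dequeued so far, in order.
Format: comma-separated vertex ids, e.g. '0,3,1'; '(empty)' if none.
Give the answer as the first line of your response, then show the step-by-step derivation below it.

3,0,1,4

step 1: dequeue 3; queue=[0,1,4]; order=3
step 2: dequeue 0; queue=[1,4,2,5]; order=3,0
step 3: dequeue 1; queue=[4,2,5,6]; order=3,0,1
step 4: dequeue 4; queue=[2,5,6]; order=3,0,1,4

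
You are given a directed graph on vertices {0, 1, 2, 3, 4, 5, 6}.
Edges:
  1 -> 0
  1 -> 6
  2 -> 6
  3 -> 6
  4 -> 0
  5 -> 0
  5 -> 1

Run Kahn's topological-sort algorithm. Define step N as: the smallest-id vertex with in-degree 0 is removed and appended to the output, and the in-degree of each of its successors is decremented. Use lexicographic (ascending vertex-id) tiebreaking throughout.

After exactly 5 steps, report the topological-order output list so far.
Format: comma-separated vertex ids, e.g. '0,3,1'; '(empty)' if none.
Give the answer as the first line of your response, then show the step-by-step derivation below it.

2,3,4,5,1

step 1: output 2; order=[2]; indeg=(3,1,0,0,0,0,2)
step 2: output 3; order=[2,3]; indeg=(3,1,0,0,0,0,1)
step 3: output 4; order=[2,3,4]; indeg=(2,1,0,0,0,0,1)
step 4: output 5; order=[2,3,4,5]; indeg=(1,0,0,0,0,0,1)
step 5: output 1; order=[2,3,4,5,1]; indeg=(0,0,0,0,0,0,0)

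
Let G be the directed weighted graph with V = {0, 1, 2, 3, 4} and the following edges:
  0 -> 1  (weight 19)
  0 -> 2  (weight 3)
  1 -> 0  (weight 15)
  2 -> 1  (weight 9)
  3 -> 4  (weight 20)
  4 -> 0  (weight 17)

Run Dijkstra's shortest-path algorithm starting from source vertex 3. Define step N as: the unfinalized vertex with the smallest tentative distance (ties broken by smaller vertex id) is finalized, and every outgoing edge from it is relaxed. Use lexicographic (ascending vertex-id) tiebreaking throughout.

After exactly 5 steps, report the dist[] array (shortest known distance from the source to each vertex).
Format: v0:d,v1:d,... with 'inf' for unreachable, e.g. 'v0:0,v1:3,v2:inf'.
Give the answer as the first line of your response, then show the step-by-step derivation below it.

v0:37,v1:49,v2:40,v3:0,v4:20

step 1: dist = v0:inf,v1:inf,v2:inf,v3:0,v4:20
step 2: dist = v0:37,v1:inf,v2:inf,v3:0,v4:20
step 3: dist = v0:37,v1:56,v2:40,v3:0,v4:20
step 4: dist = v0:37,v1:49,v2:40,v3:0,v4:20
step 5: dist = v0:37,v1:49,v2:40,v3:0,v4:20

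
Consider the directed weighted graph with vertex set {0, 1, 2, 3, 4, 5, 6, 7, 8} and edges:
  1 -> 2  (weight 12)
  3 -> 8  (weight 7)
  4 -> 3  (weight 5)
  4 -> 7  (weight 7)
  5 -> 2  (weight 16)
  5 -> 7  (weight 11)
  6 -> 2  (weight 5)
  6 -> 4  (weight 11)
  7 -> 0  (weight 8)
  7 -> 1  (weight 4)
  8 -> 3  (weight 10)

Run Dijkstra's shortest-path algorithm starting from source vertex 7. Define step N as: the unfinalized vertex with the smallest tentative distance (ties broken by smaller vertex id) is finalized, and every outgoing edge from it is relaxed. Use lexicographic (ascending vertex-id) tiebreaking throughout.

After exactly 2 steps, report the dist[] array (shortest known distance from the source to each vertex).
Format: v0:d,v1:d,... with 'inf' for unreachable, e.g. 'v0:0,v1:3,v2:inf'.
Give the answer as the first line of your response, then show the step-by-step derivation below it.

v0:8,v1:4,v2:16,v3:inf,v4:inf,v5:inf,v6:inf,v7:0,v8:inf

step 1: dist = v0:8,v1:4,v2:inf,v3:inf,v4:inf,v5:inf,v6:inf,v7:0,v8:inf
step 2: dist = v0:8,v1:4,v2:16,v3:inf,v4:inf,v5:inf,v6:inf,v7:0,v8:inf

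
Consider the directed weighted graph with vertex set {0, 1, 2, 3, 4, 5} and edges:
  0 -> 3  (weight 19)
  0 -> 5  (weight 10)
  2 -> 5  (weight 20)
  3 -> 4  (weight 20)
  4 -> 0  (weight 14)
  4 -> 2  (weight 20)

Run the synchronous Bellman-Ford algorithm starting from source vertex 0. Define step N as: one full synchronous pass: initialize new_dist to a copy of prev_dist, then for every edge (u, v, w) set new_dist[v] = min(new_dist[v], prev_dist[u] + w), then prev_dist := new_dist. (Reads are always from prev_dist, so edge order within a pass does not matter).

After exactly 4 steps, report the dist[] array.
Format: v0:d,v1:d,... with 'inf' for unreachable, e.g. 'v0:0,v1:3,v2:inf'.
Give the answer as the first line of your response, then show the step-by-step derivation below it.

v0:0,v1:inf,v2:59,v3:19,v4:39,v5:10

step 1: dist = v0:0,v1:inf,v2:inf,v3:19,v4:inf,v5:10
step 2: dist = v0:0,v1:inf,v2:inf,v3:19,v4:39,v5:10
step 3: dist = v0:0,v1:inf,v2:59,v3:19,v4:39,v5:10
step 4: dist = v0:0,v1:inf,v2:59,v3:19,v4:39,v5:10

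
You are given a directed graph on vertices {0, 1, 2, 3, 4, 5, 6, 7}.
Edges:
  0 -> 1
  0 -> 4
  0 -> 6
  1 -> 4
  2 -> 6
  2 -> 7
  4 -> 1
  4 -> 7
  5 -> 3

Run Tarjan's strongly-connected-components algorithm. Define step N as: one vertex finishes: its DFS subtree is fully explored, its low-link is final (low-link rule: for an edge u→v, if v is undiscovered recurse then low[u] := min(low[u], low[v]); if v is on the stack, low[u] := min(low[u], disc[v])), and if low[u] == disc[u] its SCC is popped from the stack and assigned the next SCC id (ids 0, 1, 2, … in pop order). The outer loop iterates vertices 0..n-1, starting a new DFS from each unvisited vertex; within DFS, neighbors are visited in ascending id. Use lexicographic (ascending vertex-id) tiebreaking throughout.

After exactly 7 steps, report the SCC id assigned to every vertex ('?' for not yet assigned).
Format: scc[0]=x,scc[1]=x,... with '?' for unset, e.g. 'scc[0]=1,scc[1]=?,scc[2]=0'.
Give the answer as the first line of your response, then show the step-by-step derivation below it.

scc[0]=3,scc[1]=1,scc[2]=4,scc[3]=5,scc[4]=1,scc[5]=?,scc[6]=2,scc[7]=0

step 1: low=(low[0]=0,low[1]=1,low[2]=?,low[3]=?,low[4]=1,low[5]=?,low[6]=?,low[7]=3); scc=(scc[0]=?,scc[1]=?,scc[2]=?,scc[3]=?,scc[4]=?,scc[5]=?,scc[6]=?,scc[7]=0)
step 2: low=(low[0]=0,low[1]=1,low[2]=?,low[3]=?,low[4]=1,low[5]=?,low[6]=?,low[7]=3); scc=(scc[0]=?,scc[1]=?,scc[2]=?,scc[3]=?,scc[4]=?,scc[5]=?,scc[6]=?,scc[7]=0)
step 3: low=(low[0]=0,low[1]=1,low[2]=?,low[3]=?,low[4]=1,low[5]=?,low[6]=?,low[7]=3); scc=(scc[0]=?,scc[1]=1,scc[2]=?,scc[3]=?,scc[4]=1,scc[5]=?,scc[6]=?,scc[7]=0)
step 4: low=(low[0]=0,low[1]=1,low[2]=?,low[3]=?,low[4]=1,low[5]=?,low[6]=4,low[7]=3); scc=(scc[0]=?,scc[1]=1,scc[2]=?,scc[3]=?,scc[4]=1,scc[5]=?,scc[6]=2,scc[7]=0)
step 5: low=(low[0]=0,low[1]=1,low[2]=?,low[3]=?,low[4]=1,low[5]=?,low[6]=4,low[7]=3); scc=(scc[0]=3,scc[1]=1,scc[2]=?,scc[3]=?,scc[4]=1,scc[5]=?,scc[6]=2,scc[7]=0)
step 6: low=(low[0]=0,low[1]=1,low[2]=5,low[3]=?,low[4]=1,low[5]=?,low[6]=4,low[7]=3); scc=(scc[0]=3,scc[1]=1,scc[2]=4,scc[3]=?,scc[4]=1,scc[5]=?,scc[6]=2,scc[7]=0)
step 7: low=(low[0]=0,low[1]=1,low[2]=5,low[3]=6,low[4]=1,low[5]=?,low[6]=4,low[7]=3); scc=(scc[0]=3,scc[1]=1,scc[2]=4,scc[3]=5,scc[4]=1,scc[5]=?,scc[6]=2,scc[7]=0)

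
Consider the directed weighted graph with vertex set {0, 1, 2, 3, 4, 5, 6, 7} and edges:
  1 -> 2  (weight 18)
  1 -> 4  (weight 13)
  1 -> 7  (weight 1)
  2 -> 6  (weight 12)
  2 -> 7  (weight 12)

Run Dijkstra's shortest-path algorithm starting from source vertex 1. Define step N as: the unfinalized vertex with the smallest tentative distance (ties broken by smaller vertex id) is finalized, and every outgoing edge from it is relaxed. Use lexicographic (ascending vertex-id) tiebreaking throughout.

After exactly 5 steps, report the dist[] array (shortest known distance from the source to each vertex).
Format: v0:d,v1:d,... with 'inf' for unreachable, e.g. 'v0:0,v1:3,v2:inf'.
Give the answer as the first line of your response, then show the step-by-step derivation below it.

v0:inf,v1:0,v2:18,v3:inf,v4:13,v5:inf,v6:30,v7:1

step 1: dist = v0:inf,v1:0,v2:18,v3:inf,v4:13,v5:inf,v6:inf,v7:1
step 2: dist = v0:inf,v1:0,v2:18,v3:inf,v4:13,v5:inf,v6:inf,v7:1
step 3: dist = v0:inf,v1:0,v2:18,v3:inf,v4:13,v5:inf,v6:inf,v7:1
step 4: dist = v0:inf,v1:0,v2:18,v3:inf,v4:13,v5:inf,v6:30,v7:1
step 5: dist = v0:inf,v1:0,v2:18,v3:inf,v4:13,v5:inf,v6:30,v7:1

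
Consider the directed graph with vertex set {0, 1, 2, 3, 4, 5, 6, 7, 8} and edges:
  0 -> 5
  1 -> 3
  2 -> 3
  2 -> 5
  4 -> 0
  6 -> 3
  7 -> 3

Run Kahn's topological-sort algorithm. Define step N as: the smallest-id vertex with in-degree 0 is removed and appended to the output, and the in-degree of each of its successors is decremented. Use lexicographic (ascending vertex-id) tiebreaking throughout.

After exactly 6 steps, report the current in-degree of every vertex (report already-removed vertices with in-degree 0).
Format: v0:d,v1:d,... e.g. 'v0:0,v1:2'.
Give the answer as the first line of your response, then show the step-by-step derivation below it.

v0:0,v1:0,v2:0,v3:1,v4:0,v5:0,v6:0,v7:0,v8:0

step 1: output 1; order=[1]; indeg=(1,0,0,3,0,2,0,0,0)
step 2: output 2; order=[1,2]; indeg=(1,0,0,2,0,1,0,0,0)
step 3: output 4; order=[1,2,4]; indeg=(0,0,0,2,0,1,0,0,0)
step 4: output 0; order=[1,2,4,0]; indeg=(0,0,0,2,0,0,0,0,0)
step 5: output 5; order=[1,2,4,0,5]; indeg=(0,0,0,2,0,0,0,0,0)
step 6: output 6; order=[1,2,4,0,5,6]; indeg=(0,0,0,1,0,0,0,0,0)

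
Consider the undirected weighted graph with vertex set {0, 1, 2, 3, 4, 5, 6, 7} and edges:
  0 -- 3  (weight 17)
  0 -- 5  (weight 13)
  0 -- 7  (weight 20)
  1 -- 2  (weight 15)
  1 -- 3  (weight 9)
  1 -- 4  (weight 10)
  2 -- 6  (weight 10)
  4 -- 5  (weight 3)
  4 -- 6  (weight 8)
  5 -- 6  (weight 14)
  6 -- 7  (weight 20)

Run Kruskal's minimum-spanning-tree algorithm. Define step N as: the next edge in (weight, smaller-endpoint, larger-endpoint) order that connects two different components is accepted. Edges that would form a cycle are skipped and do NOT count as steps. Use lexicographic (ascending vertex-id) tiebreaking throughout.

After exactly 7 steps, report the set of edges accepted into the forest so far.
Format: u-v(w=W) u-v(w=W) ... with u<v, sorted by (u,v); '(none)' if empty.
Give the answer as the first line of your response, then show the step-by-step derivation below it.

0-5(w=13) 0-7(w=20) 1-3(w=9) 1-4(w=10) 2-6(w=10) 4-5(w=3) 4-6(w=8)

step 1: add edge 4-5 (w=3); MST = {4-5(w=3)}
step 2: add edge 4-6 (w=8); MST = {4-5(w=3) 4-6(w=8)}
step 3: add edge 1-3 (w=9); MST = {1-3(w=9) 4-5(w=3) 4-6(w=8)}
step 4: add edge 1-4 (w=10); MST = {1-3(w=9) 1-4(w=10) 4-5(w=3) 4-6(w=8)}
step 5: add edge 2-6 (w=10); MST = {1-3(w=9) 1-4(w=10) 2-6(w=10) 4-5(w=3) 4-6(w=8)}
step 6: add edge 0-5 (w=13); MST = {0-5(w=13) 1-3(w=9) 1-4(w=10) 2-6(w=10) 4-5(w=3) 4-6(w=8)}
step 7: add edge 0-7 (w=20); MST = {0-5(w=13) 0-7(w=20) 1-3(w=9) 1-4(w=10) 2-6(w=10) 4-5(w=3) 4-6(w=8)}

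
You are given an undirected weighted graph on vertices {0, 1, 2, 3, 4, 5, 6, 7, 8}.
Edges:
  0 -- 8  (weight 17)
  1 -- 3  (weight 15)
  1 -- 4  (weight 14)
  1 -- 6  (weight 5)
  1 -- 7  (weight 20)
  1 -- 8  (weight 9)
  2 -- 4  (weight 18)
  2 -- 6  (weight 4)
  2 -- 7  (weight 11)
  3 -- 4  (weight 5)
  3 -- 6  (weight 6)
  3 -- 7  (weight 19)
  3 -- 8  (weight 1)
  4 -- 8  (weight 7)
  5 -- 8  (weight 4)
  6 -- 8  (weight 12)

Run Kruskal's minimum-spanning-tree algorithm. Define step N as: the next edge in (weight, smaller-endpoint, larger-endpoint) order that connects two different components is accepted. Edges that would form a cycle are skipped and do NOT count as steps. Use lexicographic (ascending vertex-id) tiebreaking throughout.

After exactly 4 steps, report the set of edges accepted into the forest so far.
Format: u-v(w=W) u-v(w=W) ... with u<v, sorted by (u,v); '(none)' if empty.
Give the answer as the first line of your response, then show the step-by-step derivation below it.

1-6(w=5) 2-6(w=4) 3-8(w=1) 5-8(w=4)

step 1: add edge 3-8 (w=1); MST = {3-8(w=1)}
step 2: add edge 2-6 (w=4); MST = {2-6(w=4) 3-8(w=1)}
step 3: add edge 5-8 (w=4); MST = {2-6(w=4) 3-8(w=1) 5-8(w=4)}
step 4: add edge 1-6 (w=5); MST = {1-6(w=5) 2-6(w=4) 3-8(w=1) 5-8(w=4)}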